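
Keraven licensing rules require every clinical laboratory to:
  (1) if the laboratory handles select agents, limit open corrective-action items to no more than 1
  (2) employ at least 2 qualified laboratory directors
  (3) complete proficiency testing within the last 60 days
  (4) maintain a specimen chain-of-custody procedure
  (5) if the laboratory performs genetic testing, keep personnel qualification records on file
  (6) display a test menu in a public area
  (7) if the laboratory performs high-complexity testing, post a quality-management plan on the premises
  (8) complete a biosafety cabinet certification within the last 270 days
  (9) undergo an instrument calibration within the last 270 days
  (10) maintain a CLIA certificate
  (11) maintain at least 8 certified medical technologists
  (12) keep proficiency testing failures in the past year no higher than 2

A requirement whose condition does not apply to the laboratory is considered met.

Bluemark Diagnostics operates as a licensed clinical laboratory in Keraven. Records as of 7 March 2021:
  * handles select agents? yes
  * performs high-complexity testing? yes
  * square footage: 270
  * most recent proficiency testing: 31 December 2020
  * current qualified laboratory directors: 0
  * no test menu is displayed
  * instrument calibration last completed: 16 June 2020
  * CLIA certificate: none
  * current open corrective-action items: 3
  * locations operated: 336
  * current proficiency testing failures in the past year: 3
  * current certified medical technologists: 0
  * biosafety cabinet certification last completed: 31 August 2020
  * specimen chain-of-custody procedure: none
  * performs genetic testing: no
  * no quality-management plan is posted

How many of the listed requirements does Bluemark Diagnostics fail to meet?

9

1. condition 'handles select agents' holds; open corrective-action items 3 > 1 → not met
2. qualified laboratory directors 0 < 2 → not met
3. proficiency testing 66 days ago vs limit 60 → not met
4. specimen chain-of-custody procedure absent → not met
5. condition 'performs genetic testing' does not hold → requirement n/a → met
6. test menu absent → not met
7. condition 'performs high-complexity testing' holds; quality-management plan absent → not met
8. biosafety cabinet certification 188 days ago vs limit 270 → met
9. instrument calibration 264 days ago vs limit 270 → met
10. CLIA certificate absent → not met
11. certified medical technologists 0 < 8 → not met
12. proficiency testing failures in the past year 3 > 2 → not met
Not met: 9 of 12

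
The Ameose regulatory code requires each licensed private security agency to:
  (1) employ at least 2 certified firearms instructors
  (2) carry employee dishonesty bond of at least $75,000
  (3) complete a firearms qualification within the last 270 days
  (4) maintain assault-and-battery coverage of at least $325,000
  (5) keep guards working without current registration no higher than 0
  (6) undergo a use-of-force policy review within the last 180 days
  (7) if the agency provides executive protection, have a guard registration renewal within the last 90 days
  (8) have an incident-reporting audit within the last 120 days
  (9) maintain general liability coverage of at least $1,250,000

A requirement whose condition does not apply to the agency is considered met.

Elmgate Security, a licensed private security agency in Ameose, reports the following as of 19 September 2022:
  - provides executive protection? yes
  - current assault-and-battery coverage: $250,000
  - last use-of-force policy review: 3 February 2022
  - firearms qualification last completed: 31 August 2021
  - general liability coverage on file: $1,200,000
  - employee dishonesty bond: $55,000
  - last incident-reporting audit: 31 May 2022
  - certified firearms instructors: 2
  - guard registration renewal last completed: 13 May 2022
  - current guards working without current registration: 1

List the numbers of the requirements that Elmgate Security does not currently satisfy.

2, 3, 4, 5, 6, 7, 9

1. certified firearms instructors 2 ≥ 2 → met
2. employee dishonesty bond $55,000 < $75,000 → not met
3. firearms qualification 384 days ago vs limit 270 → not met
4. assault-and-battery coverage $250,000 < $325,000 → not met
5. guards working without current registration 1 > 0 → not met
6. use-of-force policy review 228 days ago vs limit 180 → not met
7. condition 'provides executive protection' holds; guard registration renewal 129 days ago vs limit 90 → not met
8. incident-reporting audit 111 days ago vs limit 120 → met
9. general liability coverage $1,200,000 < $1,250,000 → not met
Not met: 2, 3, 4, 5, 6, 7, 9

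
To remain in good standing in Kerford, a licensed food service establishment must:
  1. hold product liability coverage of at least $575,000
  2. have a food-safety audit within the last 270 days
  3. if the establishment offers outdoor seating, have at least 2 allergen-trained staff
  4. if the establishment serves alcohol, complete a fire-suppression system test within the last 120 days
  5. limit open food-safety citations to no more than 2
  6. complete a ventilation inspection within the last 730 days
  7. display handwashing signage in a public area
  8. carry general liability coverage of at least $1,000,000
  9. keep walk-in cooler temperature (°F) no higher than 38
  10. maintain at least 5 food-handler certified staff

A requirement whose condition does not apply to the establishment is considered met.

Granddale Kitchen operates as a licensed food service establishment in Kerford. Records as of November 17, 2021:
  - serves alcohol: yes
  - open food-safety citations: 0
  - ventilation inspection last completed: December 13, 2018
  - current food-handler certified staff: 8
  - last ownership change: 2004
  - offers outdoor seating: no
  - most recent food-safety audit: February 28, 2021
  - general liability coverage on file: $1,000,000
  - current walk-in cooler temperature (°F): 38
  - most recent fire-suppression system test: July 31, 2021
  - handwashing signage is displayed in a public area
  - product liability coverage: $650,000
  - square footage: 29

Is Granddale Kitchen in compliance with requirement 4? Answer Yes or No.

Yes

4. condition 'serves alcohol' holds; fire-suppression system test 109 days ago vs limit 120 → met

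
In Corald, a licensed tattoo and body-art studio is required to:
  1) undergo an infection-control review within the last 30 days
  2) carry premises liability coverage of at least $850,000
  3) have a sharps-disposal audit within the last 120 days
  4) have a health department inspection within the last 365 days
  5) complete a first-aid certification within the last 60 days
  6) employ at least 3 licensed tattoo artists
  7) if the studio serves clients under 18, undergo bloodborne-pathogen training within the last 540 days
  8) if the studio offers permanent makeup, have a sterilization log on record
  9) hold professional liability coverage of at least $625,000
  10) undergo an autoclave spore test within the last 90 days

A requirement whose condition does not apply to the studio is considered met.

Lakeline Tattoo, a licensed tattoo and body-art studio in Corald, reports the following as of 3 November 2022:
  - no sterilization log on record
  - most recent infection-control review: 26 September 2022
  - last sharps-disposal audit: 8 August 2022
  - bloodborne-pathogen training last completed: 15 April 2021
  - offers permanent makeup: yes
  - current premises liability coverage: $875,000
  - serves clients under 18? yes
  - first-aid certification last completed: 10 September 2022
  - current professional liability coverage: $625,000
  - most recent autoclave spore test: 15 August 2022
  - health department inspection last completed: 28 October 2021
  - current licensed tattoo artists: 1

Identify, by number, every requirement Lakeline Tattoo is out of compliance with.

1, 4, 6, 7, 8

1. infection-control review 38 days ago vs limit 30 → not met
2. premises liability coverage $875,000 ≥ $850,000 → met
3. sharps-disposal audit 87 days ago vs limit 120 → met
4. health department inspection 371 days ago vs limit 365 → not met
5. first-aid certification 54 days ago vs limit 60 → met
6. licensed tattoo artists 1 < 3 → not met
7. condition 'serves clients under 18' holds; bloodborne-pathogen training 567 days ago vs limit 540 → not met
8. condition 'offers permanent makeup' holds; sterilization log absent → not met
9. professional liability coverage $625,000 ≥ $625,000 → met
10. autoclave spore test 80 days ago vs limit 90 → met
Not met: 1, 4, 6, 7, 8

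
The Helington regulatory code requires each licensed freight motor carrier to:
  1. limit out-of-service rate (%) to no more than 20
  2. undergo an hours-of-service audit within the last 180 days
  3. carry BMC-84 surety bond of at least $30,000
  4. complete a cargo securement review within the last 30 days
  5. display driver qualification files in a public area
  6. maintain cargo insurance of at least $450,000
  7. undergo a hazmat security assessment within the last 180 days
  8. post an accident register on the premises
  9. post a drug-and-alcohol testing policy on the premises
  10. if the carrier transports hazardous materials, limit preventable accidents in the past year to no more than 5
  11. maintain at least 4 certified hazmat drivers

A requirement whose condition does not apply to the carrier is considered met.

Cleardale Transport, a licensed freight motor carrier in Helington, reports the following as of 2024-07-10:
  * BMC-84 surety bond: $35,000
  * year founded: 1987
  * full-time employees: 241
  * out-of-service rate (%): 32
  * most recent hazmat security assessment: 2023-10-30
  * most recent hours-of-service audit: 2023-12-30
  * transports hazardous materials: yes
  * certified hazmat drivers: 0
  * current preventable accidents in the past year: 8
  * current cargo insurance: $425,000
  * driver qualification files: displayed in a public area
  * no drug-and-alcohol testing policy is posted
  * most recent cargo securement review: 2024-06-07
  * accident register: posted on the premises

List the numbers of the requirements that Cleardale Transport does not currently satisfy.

1. out-of-service rate (%) 32 > 20 → not met
2. hours-of-service audit 193 days ago vs limit 180 → not met
3. BMC-84 surety bond $35,000 ≥ $30,000 → met
4. cargo securement review 33 days ago vs limit 30 → not met
5. driver qualification files present → met
6. cargo insurance $425,000 < $450,000 → not met
7. hazmat security assessment 254 days ago vs limit 180 → not met
8. accident register present → met
9. drug-and-alcohol testing policy absent → not met
10. condition 'transports hazardous materials' holds; preventable accidents in the past year 8 > 5 → not met
11. certified hazmat drivers 0 < 4 → not met
Not met: 1, 2, 4, 6, 7, 9, 10, 11

1, 2, 4, 6, 7, 9, 10, 11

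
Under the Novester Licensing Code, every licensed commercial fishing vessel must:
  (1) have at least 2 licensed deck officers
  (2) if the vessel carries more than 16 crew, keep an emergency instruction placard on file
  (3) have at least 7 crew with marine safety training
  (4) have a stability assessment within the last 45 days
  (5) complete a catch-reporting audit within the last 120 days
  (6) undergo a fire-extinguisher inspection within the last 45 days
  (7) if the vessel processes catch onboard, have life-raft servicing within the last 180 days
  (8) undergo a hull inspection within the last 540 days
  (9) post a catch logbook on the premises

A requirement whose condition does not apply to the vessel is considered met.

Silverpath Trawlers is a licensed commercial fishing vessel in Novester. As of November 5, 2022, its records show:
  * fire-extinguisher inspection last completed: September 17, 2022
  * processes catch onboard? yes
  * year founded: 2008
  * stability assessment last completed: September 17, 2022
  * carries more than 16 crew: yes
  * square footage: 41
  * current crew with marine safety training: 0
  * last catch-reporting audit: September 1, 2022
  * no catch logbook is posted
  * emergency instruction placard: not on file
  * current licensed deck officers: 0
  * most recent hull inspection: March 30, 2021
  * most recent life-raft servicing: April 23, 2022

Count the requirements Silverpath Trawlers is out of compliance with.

8

1. licensed deck officers 0 < 2 → not met
2. condition 'carries more than 16 crew' holds; emergency instruction placard absent → not met
3. crew with marine safety training 0 < 7 → not met
4. stability assessment 49 days ago vs limit 45 → not met
5. catch-reporting audit 65 days ago vs limit 120 → met
6. fire-extinguisher inspection 49 days ago vs limit 45 → not met
7. condition 'processes catch onboard' holds; life-raft servicing 196 days ago vs limit 180 → not met
8. hull inspection 585 days ago vs limit 540 → not met
9. catch logbook absent → not met
Not met: 8 of 9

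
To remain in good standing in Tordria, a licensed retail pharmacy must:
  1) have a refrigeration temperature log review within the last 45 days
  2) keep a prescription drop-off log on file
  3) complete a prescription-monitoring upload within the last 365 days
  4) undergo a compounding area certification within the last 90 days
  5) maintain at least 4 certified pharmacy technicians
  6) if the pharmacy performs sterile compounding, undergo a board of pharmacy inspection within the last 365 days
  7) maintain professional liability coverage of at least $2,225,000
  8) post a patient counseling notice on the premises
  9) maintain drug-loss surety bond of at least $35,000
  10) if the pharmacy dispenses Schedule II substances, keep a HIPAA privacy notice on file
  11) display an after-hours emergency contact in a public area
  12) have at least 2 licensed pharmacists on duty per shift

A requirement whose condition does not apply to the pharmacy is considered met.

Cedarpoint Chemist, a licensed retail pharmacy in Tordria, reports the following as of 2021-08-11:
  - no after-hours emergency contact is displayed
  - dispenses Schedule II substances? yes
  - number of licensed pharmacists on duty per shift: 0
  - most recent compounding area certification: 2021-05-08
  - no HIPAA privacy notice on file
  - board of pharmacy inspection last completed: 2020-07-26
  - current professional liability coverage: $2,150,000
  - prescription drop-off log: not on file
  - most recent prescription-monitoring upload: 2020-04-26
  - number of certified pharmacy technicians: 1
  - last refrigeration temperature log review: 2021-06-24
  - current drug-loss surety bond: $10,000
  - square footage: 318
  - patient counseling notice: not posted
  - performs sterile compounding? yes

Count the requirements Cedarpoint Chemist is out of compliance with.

12

1. refrigeration temperature log review 48 days ago vs limit 45 → not met
2. prescription drop-off log absent → not met
3. prescription-monitoring upload 472 days ago vs limit 365 → not met
4. compounding area certification 95 days ago vs limit 90 → not met
5. certified pharmacy technicians 1 < 4 → not met
6. condition 'performs sterile compounding' holds; board of pharmacy inspection 381 days ago vs limit 365 → not met
7. professional liability coverage $2,150,000 < $2,225,000 → not met
8. patient counseling notice absent → not met
9. drug-loss surety bond $10,000 < $35,000 → not met
10. condition 'dispenses Schedule II substances' holds; HIPAA privacy notice absent → not met
11. after-hours emergency contact absent → not met
12. licensed pharmacists on duty per shift 0 < 2 → not met
Not met: 12 of 12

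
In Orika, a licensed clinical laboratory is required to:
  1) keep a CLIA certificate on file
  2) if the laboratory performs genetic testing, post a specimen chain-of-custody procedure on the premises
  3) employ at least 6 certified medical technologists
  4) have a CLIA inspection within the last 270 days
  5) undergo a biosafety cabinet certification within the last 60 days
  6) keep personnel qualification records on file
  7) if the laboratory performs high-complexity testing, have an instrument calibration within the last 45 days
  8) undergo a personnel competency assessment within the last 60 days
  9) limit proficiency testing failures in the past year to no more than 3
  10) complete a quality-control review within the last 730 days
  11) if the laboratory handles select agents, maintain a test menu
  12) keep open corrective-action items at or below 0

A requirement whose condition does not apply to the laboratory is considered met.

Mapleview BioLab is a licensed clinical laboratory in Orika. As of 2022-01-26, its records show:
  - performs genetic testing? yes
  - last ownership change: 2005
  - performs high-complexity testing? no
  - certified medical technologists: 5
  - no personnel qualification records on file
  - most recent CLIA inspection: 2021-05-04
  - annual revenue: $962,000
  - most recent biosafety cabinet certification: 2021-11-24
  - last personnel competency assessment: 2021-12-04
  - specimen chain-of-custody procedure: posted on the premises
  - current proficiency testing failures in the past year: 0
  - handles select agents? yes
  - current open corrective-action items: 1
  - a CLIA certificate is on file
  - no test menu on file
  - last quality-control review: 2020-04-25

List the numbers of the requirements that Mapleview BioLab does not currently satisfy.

1. CLIA certificate present → met
2. condition 'performs genetic testing' holds; specimen chain-of-custody procedure present → met
3. certified medical technologists 5 < 6 → not met
4. CLIA inspection 267 days ago vs limit 270 → met
5. biosafety cabinet certification 63 days ago vs limit 60 → not met
6. personnel qualification records absent → not met
7. condition 'performs high-complexity testing' does not hold → requirement n/a → met
8. personnel competency assessment 53 days ago vs limit 60 → met
9. proficiency testing failures in the past year 0 ≤ 3 → met
10. quality-control review 641 days ago vs limit 730 → met
11. condition 'handles select agents' holds; test menu absent → not met
12. open corrective-action items 1 > 0 → not met
Not met: 3, 5, 6, 11, 12

3, 5, 6, 11, 12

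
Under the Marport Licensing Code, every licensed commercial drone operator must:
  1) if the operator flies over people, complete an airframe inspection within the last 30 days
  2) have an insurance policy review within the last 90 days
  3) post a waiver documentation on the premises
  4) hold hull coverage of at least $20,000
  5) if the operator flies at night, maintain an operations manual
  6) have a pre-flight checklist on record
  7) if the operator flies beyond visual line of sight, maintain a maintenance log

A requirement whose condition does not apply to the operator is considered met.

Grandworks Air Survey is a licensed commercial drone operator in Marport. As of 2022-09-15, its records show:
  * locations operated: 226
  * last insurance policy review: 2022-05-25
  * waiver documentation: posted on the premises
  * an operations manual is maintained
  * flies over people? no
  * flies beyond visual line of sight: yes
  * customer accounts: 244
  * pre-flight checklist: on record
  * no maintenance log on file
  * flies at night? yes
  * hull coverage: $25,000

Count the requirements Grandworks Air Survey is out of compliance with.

1. condition 'flies over people' does not hold → requirement n/a → met
2. insurance policy review 113 days ago vs limit 90 → not met
3. waiver documentation present → met
4. hull coverage $25,000 ≥ $20,000 → met
5. condition 'flies at night' holds; operations manual present → met
6. pre-flight checklist present → met
7. condition 'flies beyond visual line of sight' holds; maintenance log absent → not met
Not met: 2 of 7

2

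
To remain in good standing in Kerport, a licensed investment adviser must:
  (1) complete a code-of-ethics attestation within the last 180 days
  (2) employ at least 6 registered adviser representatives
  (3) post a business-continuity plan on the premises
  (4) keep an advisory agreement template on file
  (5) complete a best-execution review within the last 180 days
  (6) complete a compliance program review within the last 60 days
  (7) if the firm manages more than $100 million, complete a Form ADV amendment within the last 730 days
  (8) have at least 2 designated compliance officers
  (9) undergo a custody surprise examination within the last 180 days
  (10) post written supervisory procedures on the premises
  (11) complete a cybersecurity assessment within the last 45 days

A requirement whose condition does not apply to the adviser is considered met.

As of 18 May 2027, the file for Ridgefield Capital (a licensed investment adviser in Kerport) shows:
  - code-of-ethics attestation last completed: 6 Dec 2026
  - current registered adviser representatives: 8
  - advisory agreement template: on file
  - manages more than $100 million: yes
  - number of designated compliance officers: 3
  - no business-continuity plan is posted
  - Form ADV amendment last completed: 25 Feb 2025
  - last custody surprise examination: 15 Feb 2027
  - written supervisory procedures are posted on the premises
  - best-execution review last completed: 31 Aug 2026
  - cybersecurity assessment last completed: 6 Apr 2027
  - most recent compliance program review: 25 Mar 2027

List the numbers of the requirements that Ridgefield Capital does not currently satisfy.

1. code-of-ethics attestation 163 days ago vs limit 180 → met
2. registered adviser representatives 8 ≥ 6 → met
3. business-continuity plan absent → not met
4. advisory agreement template present → met
5. best-execution review 260 days ago vs limit 180 → not met
6. compliance program review 54 days ago vs limit 60 → met
7. condition 'manages more than $100 million' holds; Form ADV amendment 812 days ago vs limit 730 → not met
8. designated compliance officers 3 ≥ 2 → met
9. custody surprise examination 92 days ago vs limit 180 → met
10. written supervisory procedures present → met
11. cybersecurity assessment 42 days ago vs limit 45 → met
Not met: 3, 5, 7

3, 5, 7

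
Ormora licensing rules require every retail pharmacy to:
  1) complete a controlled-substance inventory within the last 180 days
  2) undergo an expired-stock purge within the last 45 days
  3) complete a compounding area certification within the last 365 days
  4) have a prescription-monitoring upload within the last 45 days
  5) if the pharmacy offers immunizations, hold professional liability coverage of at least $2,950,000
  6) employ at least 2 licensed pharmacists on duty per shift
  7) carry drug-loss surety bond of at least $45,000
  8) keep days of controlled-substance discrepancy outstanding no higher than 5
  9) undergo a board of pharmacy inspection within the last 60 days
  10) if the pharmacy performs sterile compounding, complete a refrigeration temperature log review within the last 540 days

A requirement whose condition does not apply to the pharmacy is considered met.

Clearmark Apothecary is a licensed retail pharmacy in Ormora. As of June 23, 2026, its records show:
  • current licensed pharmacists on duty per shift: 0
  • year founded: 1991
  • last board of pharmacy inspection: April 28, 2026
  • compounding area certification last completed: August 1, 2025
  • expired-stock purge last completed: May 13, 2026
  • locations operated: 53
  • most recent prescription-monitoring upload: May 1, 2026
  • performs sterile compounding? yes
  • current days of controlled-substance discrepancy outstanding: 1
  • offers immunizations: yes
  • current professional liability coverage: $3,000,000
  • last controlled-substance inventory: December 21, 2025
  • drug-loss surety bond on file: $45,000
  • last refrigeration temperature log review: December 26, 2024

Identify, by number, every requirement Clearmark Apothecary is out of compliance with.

1, 4, 6, 10

1. controlled-substance inventory 184 days ago vs limit 180 → not met
2. expired-stock purge 41 days ago vs limit 45 → met
3. compounding area certification 326 days ago vs limit 365 → met
4. prescription-monitoring upload 53 days ago vs limit 45 → not met
5. condition 'offers immunizations' holds; professional liability coverage $3,000,000 ≥ $2,950,000 → met
6. licensed pharmacists on duty per shift 0 < 2 → not met
7. drug-loss surety bond $45,000 ≥ $45,000 → met
8. days of controlled-substance discrepancy outstanding 1 ≤ 5 → met
9. board of pharmacy inspection 56 days ago vs limit 60 → met
10. condition 'performs sterile compounding' holds; refrigeration temperature log review 544 days ago vs limit 540 → not met
Not met: 1, 4, 6, 10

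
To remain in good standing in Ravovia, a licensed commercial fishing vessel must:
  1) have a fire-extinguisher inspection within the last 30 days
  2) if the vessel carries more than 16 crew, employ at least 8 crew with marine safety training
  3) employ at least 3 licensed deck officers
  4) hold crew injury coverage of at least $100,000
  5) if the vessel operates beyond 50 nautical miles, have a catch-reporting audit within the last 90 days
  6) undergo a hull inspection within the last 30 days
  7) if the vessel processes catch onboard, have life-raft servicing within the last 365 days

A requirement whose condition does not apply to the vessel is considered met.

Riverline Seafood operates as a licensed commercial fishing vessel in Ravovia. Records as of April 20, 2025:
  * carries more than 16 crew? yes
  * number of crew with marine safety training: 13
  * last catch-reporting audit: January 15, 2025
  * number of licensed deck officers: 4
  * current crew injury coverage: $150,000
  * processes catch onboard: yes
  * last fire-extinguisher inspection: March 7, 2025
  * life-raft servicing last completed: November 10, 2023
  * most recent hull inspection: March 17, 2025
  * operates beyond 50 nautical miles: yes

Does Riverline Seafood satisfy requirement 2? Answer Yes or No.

Yes

2. condition 'carries more than 16 crew' holds; crew with marine safety training 13 ≥ 8 → met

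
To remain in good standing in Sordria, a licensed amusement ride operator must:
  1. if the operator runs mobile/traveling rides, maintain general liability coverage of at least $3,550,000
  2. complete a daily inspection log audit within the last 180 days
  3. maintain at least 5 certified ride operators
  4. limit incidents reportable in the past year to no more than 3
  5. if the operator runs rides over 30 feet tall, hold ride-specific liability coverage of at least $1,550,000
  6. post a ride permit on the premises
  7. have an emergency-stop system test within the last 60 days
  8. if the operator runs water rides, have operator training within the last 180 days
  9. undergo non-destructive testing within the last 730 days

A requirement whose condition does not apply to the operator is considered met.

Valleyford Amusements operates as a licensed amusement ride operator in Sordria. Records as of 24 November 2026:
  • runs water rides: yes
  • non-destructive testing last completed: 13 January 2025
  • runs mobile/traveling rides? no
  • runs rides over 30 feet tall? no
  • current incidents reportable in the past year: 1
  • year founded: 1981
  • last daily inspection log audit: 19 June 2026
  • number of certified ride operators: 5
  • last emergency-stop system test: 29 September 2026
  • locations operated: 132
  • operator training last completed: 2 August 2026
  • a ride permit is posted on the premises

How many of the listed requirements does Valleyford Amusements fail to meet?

1. condition 'runs mobile/traveling rides' does not hold → requirement n/a → met
2. daily inspection log audit 158 days ago vs limit 180 → met
3. certified ride operators 5 ≥ 5 → met
4. incidents reportable in the past year 1 ≤ 3 → met
5. condition 'runs rides over 30 feet tall' does not hold → requirement n/a → met
6. ride permit present → met
7. emergency-stop system test 56 days ago vs limit 60 → met
8. condition 'runs water rides' holds; operator training 114 days ago vs limit 180 → met
9. non-destructive testing 680 days ago vs limit 730 → met
Not met: 0 of 9

0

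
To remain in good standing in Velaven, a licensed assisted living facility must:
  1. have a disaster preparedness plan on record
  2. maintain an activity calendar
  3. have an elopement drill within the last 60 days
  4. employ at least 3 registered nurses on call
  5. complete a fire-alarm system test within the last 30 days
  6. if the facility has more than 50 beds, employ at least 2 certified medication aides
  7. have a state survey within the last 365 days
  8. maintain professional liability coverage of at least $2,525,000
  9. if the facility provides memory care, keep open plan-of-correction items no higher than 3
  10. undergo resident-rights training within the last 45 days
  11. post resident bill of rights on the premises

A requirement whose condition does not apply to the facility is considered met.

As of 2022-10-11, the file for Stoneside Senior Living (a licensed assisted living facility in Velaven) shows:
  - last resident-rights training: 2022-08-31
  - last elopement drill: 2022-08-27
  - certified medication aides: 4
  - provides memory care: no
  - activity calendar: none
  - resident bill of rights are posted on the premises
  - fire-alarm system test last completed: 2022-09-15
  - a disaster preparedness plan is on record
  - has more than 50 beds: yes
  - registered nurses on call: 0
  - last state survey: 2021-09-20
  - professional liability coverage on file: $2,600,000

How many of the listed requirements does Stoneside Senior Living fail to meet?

1. disaster preparedness plan present → met
2. activity calendar absent → not met
3. elopement drill 45 days ago vs limit 60 → met
4. registered nurses on call 0 < 3 → not met
5. fire-alarm system test 26 days ago vs limit 30 → met
6. condition 'has more than 50 beds' holds; certified medication aides 4 ≥ 2 → met
7. state survey 386 days ago vs limit 365 → not met
8. professional liability coverage $2,600,000 ≥ $2,525,000 → met
9. condition 'provides memory care' does not hold → requirement n/a → met
10. resident-rights training 41 days ago vs limit 45 → met
11. resident bill of rights present → met
Not met: 3 of 11

3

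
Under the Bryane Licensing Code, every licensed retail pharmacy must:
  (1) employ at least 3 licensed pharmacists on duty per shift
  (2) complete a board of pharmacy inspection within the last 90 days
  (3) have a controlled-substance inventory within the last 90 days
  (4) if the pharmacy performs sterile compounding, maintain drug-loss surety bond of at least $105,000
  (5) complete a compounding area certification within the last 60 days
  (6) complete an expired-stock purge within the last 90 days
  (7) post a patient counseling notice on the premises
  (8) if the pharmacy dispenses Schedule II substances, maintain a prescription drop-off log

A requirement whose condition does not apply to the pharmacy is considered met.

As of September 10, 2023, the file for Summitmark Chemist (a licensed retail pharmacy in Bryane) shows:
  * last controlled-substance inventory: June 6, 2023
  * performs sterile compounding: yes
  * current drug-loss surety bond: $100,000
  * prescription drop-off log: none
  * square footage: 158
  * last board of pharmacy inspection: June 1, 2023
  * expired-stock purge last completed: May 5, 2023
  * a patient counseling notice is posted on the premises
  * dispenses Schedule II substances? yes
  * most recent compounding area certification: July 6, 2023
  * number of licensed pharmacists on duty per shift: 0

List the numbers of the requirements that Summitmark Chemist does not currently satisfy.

1. licensed pharmacists on duty per shift 0 < 3 → not met
2. board of pharmacy inspection 101 days ago vs limit 90 → not met
3. controlled-substance inventory 96 days ago vs limit 90 → not met
4. condition 'performs sterile compounding' holds; drug-loss surety bond $100,000 < $105,000 → not met
5. compounding area certification 66 days ago vs limit 60 → not met
6. expired-stock purge 128 days ago vs limit 90 → not met
7. patient counseling notice present → met
8. condition 'dispenses Schedule II substances' holds; prescription drop-off log absent → not met
Not met: 1, 2, 3, 4, 5, 6, 8

1, 2, 3, 4, 5, 6, 8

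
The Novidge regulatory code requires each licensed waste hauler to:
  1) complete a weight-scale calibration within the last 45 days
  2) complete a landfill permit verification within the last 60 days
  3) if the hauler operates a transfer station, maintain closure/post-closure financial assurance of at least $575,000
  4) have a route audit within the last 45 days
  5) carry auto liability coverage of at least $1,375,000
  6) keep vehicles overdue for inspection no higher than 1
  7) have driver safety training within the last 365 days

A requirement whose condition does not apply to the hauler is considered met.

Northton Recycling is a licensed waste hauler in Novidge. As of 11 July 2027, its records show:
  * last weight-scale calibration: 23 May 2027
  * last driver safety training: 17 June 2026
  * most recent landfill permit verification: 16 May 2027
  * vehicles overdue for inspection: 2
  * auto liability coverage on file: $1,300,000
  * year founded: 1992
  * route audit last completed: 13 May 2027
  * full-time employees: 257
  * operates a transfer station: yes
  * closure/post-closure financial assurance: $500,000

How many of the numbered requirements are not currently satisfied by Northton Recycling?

6

1. weight-scale calibration 49 days ago vs limit 45 → not met
2. landfill permit verification 56 days ago vs limit 60 → met
3. condition 'operates a transfer station' holds; closure/post-closure financial assurance $500,000 < $575,000 → not met
4. route audit 59 days ago vs limit 45 → not met
5. auto liability coverage $1,300,000 < $1,375,000 → not met
6. vehicles overdue for inspection 2 > 1 → not met
7. driver safety training 389 days ago vs limit 365 → not met
Not met: 6 of 7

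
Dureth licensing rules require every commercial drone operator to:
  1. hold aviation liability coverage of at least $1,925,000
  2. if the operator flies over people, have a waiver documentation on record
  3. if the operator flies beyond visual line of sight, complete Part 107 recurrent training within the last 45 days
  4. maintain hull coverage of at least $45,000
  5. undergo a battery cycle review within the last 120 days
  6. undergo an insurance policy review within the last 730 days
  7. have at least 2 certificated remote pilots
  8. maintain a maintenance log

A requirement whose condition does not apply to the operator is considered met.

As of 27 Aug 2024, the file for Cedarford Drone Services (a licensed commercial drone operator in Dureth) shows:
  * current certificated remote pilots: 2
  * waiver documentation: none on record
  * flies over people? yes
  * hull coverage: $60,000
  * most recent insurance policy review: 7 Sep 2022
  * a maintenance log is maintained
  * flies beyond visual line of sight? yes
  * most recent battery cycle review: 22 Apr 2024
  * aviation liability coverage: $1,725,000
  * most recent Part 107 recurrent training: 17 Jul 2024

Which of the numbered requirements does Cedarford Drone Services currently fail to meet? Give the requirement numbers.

1. aviation liability coverage $1,725,000 < $1,925,000 → not met
2. condition 'flies over people' holds; waiver documentation absent → not met
3. condition 'flies beyond visual line of sight' holds; Part 107 recurrent training 41 days ago vs limit 45 → met
4. hull coverage $60,000 ≥ $45,000 → met
5. battery cycle review 127 days ago vs limit 120 → not met
6. insurance policy review 720 days ago vs limit 730 → met
7. certificated remote pilots 2 ≥ 2 → met
8. maintenance log present → met
Not met: 1, 2, 5

1, 2, 5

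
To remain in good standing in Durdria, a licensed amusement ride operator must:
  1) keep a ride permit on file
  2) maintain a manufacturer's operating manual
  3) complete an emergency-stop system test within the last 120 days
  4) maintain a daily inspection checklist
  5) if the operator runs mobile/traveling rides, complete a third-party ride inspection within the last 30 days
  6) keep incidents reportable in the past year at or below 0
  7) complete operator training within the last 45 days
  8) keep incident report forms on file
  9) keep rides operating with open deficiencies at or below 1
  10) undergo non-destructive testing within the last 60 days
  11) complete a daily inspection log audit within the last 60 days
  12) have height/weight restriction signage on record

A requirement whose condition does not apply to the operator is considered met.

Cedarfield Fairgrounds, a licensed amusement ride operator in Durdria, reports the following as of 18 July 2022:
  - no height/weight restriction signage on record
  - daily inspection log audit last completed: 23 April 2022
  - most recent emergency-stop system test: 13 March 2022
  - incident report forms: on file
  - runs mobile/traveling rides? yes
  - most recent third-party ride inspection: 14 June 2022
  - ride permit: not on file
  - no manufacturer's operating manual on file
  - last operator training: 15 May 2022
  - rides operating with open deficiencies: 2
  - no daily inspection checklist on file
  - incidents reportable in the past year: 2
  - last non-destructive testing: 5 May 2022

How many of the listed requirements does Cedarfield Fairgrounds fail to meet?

1. ride permit absent → not met
2. manufacturer's operating manual absent → not met
3. emergency-stop system test 127 days ago vs limit 120 → not met
4. daily inspection checklist absent → not met
5. condition 'runs mobile/traveling rides' holds; third-party ride inspection 34 days ago vs limit 30 → not met
6. incidents reportable in the past year 2 > 0 → not met
7. operator training 64 days ago vs limit 45 → not met
8. incident report forms present → met
9. rides operating with open deficiencies 2 > 1 → not met
10. non-destructive testing 74 days ago vs limit 60 → not met
11. daily inspection log audit 86 days ago vs limit 60 → not met
12. height/weight restriction signage absent → not met
Not met: 11 of 12

11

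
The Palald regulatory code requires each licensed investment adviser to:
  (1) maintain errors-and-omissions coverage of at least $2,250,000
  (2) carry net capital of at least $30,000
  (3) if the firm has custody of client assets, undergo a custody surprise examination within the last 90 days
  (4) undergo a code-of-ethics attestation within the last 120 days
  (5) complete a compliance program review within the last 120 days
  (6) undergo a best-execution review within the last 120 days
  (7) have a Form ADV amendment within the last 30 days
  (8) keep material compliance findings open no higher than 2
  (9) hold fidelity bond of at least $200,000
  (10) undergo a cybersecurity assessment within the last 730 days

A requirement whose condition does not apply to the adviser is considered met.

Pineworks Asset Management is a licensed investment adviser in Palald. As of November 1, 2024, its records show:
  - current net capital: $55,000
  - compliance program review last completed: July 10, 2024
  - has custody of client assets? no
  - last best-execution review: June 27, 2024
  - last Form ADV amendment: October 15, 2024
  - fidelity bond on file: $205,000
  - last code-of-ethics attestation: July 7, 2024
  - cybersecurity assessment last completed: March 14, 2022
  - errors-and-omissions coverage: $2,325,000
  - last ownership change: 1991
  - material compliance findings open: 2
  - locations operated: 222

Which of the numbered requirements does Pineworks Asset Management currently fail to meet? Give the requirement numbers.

6, 10

1. errors-and-omissions coverage $2,325,000 ≥ $2,250,000 → met
2. net capital $55,000 ≥ $30,000 → met
3. condition 'has custody of client assets' does not hold → requirement n/a → met
4. code-of-ethics attestation 117 days ago vs limit 120 → met
5. compliance program review 114 days ago vs limit 120 → met
6. best-execution review 127 days ago vs limit 120 → not met
7. Form ADV amendment 17 days ago vs limit 30 → met
8. material compliance findings open 2 ≤ 2 → met
9. fidelity bond $205,000 ≥ $200,000 → met
10. cybersecurity assessment 963 days ago vs limit 730 → not met
Not met: 6, 10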